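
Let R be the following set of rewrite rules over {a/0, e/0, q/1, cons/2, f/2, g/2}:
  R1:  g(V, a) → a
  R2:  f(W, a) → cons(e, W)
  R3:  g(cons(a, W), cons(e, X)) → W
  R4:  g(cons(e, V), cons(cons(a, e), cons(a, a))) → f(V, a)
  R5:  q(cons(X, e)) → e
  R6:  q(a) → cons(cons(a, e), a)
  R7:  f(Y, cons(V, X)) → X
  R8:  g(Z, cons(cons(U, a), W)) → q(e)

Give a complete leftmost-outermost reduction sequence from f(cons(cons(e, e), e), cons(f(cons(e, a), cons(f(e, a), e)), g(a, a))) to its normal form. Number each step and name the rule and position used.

1. f(cons(cons(e, e), e), cons(f(cons(e, a), cons(f(e, a), e)), g(a, a)))  →  g(a, a)   [R7 at ε]
2. g(a, a)  →  a   [R1 at ε]

a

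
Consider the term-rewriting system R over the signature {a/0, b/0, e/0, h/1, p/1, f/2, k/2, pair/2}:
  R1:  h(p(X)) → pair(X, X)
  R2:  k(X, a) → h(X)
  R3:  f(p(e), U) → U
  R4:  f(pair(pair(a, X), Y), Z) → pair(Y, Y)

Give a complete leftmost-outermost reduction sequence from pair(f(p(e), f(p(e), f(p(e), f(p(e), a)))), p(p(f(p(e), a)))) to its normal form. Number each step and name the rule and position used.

pair(a, p(p(a)))

1. pair(f(p(e), f(p(e), f(p(e), f(p(e), a)))), p(p(f(p(e), a))))  →  pair(f(p(e), f(p(e), f(p(e), a))), p(p(f(p(e), a))))   [R3 at 1]
2. pair(f(p(e), f(p(e), f(p(e), a))), p(p(f(p(e), a))))  →  pair(f(p(e), f(p(e), a)), p(p(f(p(e), a))))   [R3 at 1]
3. pair(f(p(e), f(p(e), a)), p(p(f(p(e), a))))  →  pair(f(p(e), a), p(p(f(p(e), a))))   [R3 at 1]
4. pair(f(p(e), a), p(p(f(p(e), a))))  →  pair(a, p(p(f(p(e), a))))   [R3 at 1]
5. pair(a, p(p(f(p(e), a))))  →  pair(a, p(p(a)))   [R3 at 2.1.1]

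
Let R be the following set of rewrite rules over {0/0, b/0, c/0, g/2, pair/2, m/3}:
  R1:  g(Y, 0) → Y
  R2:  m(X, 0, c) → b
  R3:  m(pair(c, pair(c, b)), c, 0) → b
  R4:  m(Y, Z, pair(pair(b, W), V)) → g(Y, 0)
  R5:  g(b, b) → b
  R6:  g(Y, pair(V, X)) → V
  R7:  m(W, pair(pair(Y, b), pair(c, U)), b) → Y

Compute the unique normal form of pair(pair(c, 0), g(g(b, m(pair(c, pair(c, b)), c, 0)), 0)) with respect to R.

1. pair(pair(c, 0), g(g(b, m(pair(c, pair(c, b)), c, 0)), 0))  →  pair(pair(c, 0), g(b, m(pair(c, pair(c, b)), c, 0)))   [R1 at 2]
2. pair(pair(c, 0), g(b, m(pair(c, pair(c, b)), c, 0)))  →  pair(pair(c, 0), g(b, b))   [R3 at 2.2]
3. pair(pair(c, 0), g(b, b))  →  pair(pair(c, 0), b)   [R5 at 2]

pair(pair(c, 0), b)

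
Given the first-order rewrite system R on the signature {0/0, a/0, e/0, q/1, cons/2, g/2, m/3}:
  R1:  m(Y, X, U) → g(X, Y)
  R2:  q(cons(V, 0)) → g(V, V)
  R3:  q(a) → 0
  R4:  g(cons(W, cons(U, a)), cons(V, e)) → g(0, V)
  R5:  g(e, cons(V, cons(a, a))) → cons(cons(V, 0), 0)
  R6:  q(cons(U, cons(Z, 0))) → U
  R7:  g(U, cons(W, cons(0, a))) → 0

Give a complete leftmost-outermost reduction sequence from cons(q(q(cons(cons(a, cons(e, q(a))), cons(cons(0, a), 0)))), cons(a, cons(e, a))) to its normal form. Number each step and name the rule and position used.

1. cons(q(q(cons(cons(a, cons(e, q(a))), cons(cons(0, a), 0)))), cons(a, cons(e, a)))  →  cons(q(cons(a, cons(e, q(a)))), cons(a, cons(e, a)))   [R6 at 1.1]
2. cons(q(cons(a, cons(e, q(a)))), cons(a, cons(e, a)))  →  cons(q(cons(a, cons(e, 0))), cons(a, cons(e, a)))   [R3 at 1.1.2.2]
3. cons(q(cons(a, cons(e, 0))), cons(a, cons(e, a)))  →  cons(a, cons(a, cons(e, a)))   [R6 at 1]

cons(a, cons(a, cons(e, a)))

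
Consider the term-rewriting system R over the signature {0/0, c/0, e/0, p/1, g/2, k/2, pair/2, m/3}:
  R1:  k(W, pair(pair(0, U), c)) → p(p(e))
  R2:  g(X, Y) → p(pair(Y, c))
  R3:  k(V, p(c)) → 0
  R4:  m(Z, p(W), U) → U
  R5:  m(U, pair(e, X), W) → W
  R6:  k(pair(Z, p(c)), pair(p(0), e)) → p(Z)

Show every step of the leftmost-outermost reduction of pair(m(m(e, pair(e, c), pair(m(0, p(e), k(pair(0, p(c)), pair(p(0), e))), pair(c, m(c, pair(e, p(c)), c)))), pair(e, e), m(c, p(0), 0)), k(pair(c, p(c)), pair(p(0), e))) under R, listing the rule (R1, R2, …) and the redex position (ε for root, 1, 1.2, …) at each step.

pair(0, p(c))

1. pair(m(m(e, pair(e, c), pair(m(0, p(e), k(pair(0, p(c)), pair(p(0), e))), pair(c, m(c, pair(e, p(c)), c)))), pair(e, e), m(c, p(0), 0)), k(pair(c, p(c)), pair(p(0), e)))  →  pair(m(c, p(0), 0), k(pair(c, p(c)), pair(p(0), e)))   [R5 at 1]
2. pair(m(c, p(0), 0), k(pair(c, p(c)), pair(p(0), e)))  →  pair(0, k(pair(c, p(c)), pair(p(0), e)))   [R4 at 1]
3. pair(0, k(pair(c, p(c)), pair(p(0), e)))  →  pair(0, p(c))   [R6 at 2]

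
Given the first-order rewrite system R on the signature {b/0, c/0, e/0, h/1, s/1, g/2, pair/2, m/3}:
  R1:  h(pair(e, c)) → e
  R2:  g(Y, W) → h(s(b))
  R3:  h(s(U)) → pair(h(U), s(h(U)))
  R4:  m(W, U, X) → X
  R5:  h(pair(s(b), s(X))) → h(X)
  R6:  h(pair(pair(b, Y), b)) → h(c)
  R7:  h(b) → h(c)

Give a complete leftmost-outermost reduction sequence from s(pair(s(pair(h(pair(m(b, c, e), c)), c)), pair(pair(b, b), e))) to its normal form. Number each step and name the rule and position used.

1. s(pair(s(pair(h(pair(m(b, c, e), c)), c)), pair(pair(b, b), e)))  →  s(pair(s(pair(h(pair(e, c)), c)), pair(pair(b, b), e)))   [R4 at 1.1.1.1.1.1]
2. s(pair(s(pair(h(pair(e, c)), c)), pair(pair(b, b), e)))  →  s(pair(s(pair(e, c)), pair(pair(b, b), e)))   [R1 at 1.1.1.1]

s(pair(s(pair(e, c)), pair(pair(b, b), e)))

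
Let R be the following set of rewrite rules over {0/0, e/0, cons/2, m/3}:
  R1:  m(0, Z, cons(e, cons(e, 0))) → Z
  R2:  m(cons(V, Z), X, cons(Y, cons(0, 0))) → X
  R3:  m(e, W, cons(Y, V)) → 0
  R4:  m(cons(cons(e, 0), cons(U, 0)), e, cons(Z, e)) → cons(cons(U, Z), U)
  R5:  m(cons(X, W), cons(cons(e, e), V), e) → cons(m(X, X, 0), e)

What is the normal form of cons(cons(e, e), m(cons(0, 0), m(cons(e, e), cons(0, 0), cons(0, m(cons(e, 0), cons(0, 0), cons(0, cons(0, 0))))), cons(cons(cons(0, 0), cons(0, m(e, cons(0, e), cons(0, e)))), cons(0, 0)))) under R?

1. cons(cons(e, e), m(cons(0, 0), m(cons(e, e), cons(0, 0), cons(0, m(cons(e, 0), cons(0, 0), cons(0, cons(0, 0))))), cons(cons(cons(0, 0), cons(0, m(e, cons(0, e), cons(0, e)))), cons(0, 0))))  →  cons(cons(e, e), m(cons(e, e), cons(0, 0), cons(0, m(cons(e, 0), cons(0, 0), cons(0, cons(0, 0))))))   [R2 at 2]
2. cons(cons(e, e), m(cons(e, e), cons(0, 0), cons(0, m(cons(e, 0), cons(0, 0), cons(0, cons(0, 0))))))  →  cons(cons(e, e), m(cons(e, e), cons(0, 0), cons(0, cons(0, 0))))   [R2 at 2.3.2]
3. cons(cons(e, e), m(cons(e, e), cons(0, 0), cons(0, cons(0, 0))))  →  cons(cons(e, e), cons(0, 0))   [R2 at 2]

cons(cons(e, e), cons(0, 0))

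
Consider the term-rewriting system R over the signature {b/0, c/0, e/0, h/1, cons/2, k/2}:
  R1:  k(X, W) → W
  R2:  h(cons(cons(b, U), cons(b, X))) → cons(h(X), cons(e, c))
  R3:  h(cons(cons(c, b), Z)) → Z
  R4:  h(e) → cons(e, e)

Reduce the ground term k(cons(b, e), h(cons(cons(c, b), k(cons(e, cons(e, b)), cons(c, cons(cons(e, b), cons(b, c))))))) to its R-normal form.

1. k(cons(b, e), h(cons(cons(c, b), k(cons(e, cons(e, b)), cons(c, cons(cons(e, b), cons(b, c)))))))  →  h(cons(cons(c, b), k(cons(e, cons(e, b)), cons(c, cons(cons(e, b), cons(b, c))))))   [R1 at ε]
2. h(cons(cons(c, b), k(cons(e, cons(e, b)), cons(c, cons(cons(e, b), cons(b, c))))))  →  k(cons(e, cons(e, b)), cons(c, cons(cons(e, b), cons(b, c))))   [R3 at ε]
3. k(cons(e, cons(e, b)), cons(c, cons(cons(e, b), cons(b, c))))  →  cons(c, cons(cons(e, b), cons(b, c)))   [R1 at ε]

cons(c, cons(cons(e, b), cons(b, c)))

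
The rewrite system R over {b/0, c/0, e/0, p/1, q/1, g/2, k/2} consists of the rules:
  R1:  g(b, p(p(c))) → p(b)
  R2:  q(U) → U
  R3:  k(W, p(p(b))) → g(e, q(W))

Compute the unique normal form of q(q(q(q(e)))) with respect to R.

1. q(q(q(q(e))))  →  q(q(q(e)))   [R2 at ε]
2. q(q(q(e)))  →  q(q(e))   [R2 at ε]
3. q(q(e))  →  q(e)   [R2 at ε]
4. q(e)  →  e   [R2 at ε]

e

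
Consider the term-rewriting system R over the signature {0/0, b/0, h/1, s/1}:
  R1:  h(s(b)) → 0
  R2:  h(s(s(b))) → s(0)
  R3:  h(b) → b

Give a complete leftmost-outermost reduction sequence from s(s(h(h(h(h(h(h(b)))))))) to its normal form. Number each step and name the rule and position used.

1. s(s(h(h(h(h(h(h(b))))))))  →  s(s(h(h(h(h(h(b)))))))   [R3 at 1.1.1.1.1.1.1]
2. s(s(h(h(h(h(h(b)))))))  →  s(s(h(h(h(h(b))))))   [R3 at 1.1.1.1.1.1]
3. s(s(h(h(h(h(b))))))  →  s(s(h(h(h(b)))))   [R3 at 1.1.1.1.1]
4. s(s(h(h(h(b)))))  →  s(s(h(h(b))))   [R3 at 1.1.1.1]
5. s(s(h(h(b))))  →  s(s(h(b)))   [R3 at 1.1.1]
6. s(s(h(b)))  →  s(s(b))   [R3 at 1.1]

s(s(b))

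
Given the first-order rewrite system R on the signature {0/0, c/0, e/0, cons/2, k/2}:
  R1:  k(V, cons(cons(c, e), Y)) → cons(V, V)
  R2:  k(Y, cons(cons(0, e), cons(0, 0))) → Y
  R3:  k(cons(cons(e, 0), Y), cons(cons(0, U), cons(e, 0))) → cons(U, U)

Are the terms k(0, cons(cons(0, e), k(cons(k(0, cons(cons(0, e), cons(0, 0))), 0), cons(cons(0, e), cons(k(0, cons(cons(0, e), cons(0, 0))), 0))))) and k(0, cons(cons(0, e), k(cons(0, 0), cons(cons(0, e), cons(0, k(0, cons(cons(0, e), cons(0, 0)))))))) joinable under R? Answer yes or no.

yes — NF(t₁) = 0, NF(t₂) = 0

Reduce t₁ = k(0, cons(cons(0, e), k(cons(k(0, cons(cons(0, e), cons(0, 0))), 0), cons(cons(0, e), cons(k(0, cons(cons(0, e), cons(0, 0))), 0))))):
1. k(0, cons(cons(0, e), k(cons(k(0, cons(cons(0, e), cons(0, 0))), 0), cons(cons(0, e), cons(k(0, cons(cons(0, e), cons(0, 0))), 0)))))  →  k(0, cons(cons(0, e), k(cons(0, 0), cons(cons(0, e), cons(k(0, cons(cons(0, e), cons(0, 0))), 0)))))   [R2 at 2.2.1.1]
2. k(0, cons(cons(0, e), k(cons(0, 0), cons(cons(0, e), cons(k(0, cons(cons(0, e), cons(0, 0))), 0)))))  →  k(0, cons(cons(0, e), k(cons(0, 0), cons(cons(0, e), cons(0, 0)))))   [R2 at 2.2.2.2.1]
3. k(0, cons(cons(0, e), k(cons(0, 0), cons(cons(0, e), cons(0, 0)))))  →  k(0, cons(cons(0, e), cons(0, 0)))   [R2 at 2.2]
4. k(0, cons(cons(0, e), cons(0, 0)))  →  0   [R2 at ε]

Reduce t₂ = k(0, cons(cons(0, e), k(cons(0, 0), cons(cons(0, e), cons(0, k(0, cons(cons(0, e), cons(0, 0)))))))):
1. k(0, cons(cons(0, e), k(cons(0, 0), cons(cons(0, e), cons(0, k(0, cons(cons(0, e), cons(0, 0))))))))  →  k(0, cons(cons(0, e), k(cons(0, 0), cons(cons(0, e), cons(0, 0)))))   [R2 at 2.2.2.2.2]
2. k(0, cons(cons(0, e), k(cons(0, 0), cons(cons(0, e), cons(0, 0)))))  →  k(0, cons(cons(0, e), cons(0, 0)))   [R2 at 2.2]
3. k(0, cons(cons(0, e), cons(0, 0)))  →  0   [R2 at ε]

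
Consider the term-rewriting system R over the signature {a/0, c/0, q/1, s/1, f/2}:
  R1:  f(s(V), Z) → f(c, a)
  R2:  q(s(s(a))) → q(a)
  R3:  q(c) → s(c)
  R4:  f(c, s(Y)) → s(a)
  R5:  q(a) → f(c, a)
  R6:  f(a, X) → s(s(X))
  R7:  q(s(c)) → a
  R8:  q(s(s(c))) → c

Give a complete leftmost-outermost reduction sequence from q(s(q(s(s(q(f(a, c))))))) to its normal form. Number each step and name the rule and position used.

a

1. q(s(q(s(s(q(f(a, c)))))))  →  q(s(q(s(s(q(s(s(c))))))))   [R6 at 1.1.1.1.1.1]
2. q(s(q(s(s(q(s(s(c))))))))  →  q(s(q(s(s(c)))))   [R8 at 1.1.1.1.1]
3. q(s(q(s(s(c)))))  →  q(s(c))   [R8 at 1.1]
4. q(s(c))  →  a   [R7 at ε]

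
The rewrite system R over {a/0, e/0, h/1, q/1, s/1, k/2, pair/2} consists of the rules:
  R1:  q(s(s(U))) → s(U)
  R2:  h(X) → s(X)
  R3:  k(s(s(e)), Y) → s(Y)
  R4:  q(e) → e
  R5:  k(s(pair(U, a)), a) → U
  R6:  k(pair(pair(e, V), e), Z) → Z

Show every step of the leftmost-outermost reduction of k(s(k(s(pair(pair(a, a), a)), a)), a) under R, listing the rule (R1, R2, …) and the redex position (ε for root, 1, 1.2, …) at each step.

a

1. k(s(k(s(pair(pair(a, a), a)), a)), a)  →  k(s(pair(a, a)), a)   [R5 at 1.1]
2. k(s(pair(a, a)), a)  →  a   [R5 at ε]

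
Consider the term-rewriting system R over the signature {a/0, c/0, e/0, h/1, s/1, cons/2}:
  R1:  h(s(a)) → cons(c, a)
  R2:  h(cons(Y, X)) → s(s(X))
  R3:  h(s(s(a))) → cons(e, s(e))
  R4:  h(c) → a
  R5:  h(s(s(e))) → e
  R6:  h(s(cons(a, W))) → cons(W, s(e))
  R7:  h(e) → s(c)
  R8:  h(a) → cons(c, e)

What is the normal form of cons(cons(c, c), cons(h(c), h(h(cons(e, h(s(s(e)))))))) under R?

1. cons(cons(c, c), cons(h(c), h(h(cons(e, h(s(s(e))))))))  →  cons(cons(c, c), cons(a, h(h(cons(e, h(s(s(e))))))))   [R4 at 2.1]
2. cons(cons(c, c), cons(a, h(h(cons(e, h(s(s(e))))))))  →  cons(cons(c, c), cons(a, h(s(s(h(s(s(e))))))))   [R2 at 2.2.1]
3. cons(cons(c, c), cons(a, h(s(s(h(s(s(e))))))))  →  cons(cons(c, c), cons(a, h(s(s(e)))))   [R5 at 2.2.1.1.1]
4. cons(cons(c, c), cons(a, h(s(s(e)))))  →  cons(cons(c, c), cons(a, e))   [R5 at 2.2]

cons(cons(c, c), cons(a, e))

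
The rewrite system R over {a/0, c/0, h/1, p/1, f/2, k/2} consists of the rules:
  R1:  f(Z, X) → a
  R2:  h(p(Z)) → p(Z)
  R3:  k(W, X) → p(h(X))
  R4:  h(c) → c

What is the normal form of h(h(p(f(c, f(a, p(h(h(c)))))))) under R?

1. h(h(p(f(c, f(a, p(h(h(c))))))))  →  h(p(f(c, f(a, p(h(h(c)))))))   [R2 at 1]
2. h(p(f(c, f(a, p(h(h(c)))))))  →  p(f(c, f(a, p(h(h(c))))))   [R2 at ε]
3. p(f(c, f(a, p(h(h(c))))))  →  p(a)   [R1 at 1]

p(a)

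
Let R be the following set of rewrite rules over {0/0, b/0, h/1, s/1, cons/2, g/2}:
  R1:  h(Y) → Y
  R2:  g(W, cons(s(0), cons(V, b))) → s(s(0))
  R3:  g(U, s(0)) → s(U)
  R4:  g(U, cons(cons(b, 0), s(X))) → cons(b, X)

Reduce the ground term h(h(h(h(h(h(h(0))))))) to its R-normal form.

1. h(h(h(h(h(h(h(0)))))))  →  h(h(h(h(h(h(0))))))   [R1 at ε]
2. h(h(h(h(h(h(0))))))  →  h(h(h(h(h(0)))))   [R1 at ε]
3. h(h(h(h(h(0)))))  →  h(h(h(h(0))))   [R1 at ε]
4. h(h(h(h(0))))  →  h(h(h(0)))   [R1 at ε]
5. h(h(h(0)))  →  h(h(0))   [R1 at ε]
6. h(h(0))  →  h(0)   [R1 at ε]
7. h(0)  →  0   [R1 at ε]

0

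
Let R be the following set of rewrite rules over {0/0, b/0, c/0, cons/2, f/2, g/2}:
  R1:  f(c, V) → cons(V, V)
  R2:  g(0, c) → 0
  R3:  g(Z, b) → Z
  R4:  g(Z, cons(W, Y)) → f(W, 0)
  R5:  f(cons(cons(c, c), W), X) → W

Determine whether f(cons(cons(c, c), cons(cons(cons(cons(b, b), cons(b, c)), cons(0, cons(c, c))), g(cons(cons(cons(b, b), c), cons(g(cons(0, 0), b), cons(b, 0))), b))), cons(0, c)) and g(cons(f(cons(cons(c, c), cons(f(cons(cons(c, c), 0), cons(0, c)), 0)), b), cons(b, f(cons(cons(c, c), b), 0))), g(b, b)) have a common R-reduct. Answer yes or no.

no — NF(t₁) = cons(cons(cons(cons(b, b), cons(b, c)), cons(0, cons(c, c))), cons(cons(cons(b, b), c), cons(cons(0, 0), cons(b, 0)))), NF(t₂) = cons(cons(0, 0), cons(b, b))

Reduce t₁ = f(cons(cons(c, c), cons(cons(cons(cons(b, b), cons(b, c)), cons(0, cons(c, c))), g(cons(cons(cons(b, b), c), cons(g(cons(0, 0), b), cons(b, 0))), b))), cons(0, c)):
1. f(cons(cons(c, c), cons(cons(cons(cons(b, b), cons(b, c)), cons(0, cons(c, c))), g(cons(cons(cons(b, b), c), cons(g(cons(0, 0), b), cons(b, 0))), b))), cons(0, c))  →  cons(cons(cons(cons(b, b), cons(b, c)), cons(0, cons(c, c))), g(cons(cons(cons(b, b), c), cons(g(cons(0, 0), b), cons(b, 0))), b))   [R5 at ε]
2. cons(cons(cons(cons(b, b), cons(b, c)), cons(0, cons(c, c))), g(cons(cons(cons(b, b), c), cons(g(cons(0, 0), b), cons(b, 0))), b))  →  cons(cons(cons(cons(b, b), cons(b, c)), cons(0, cons(c, c))), cons(cons(cons(b, b), c), cons(g(cons(0, 0), b), cons(b, 0))))   [R3 at 2]
3. cons(cons(cons(cons(b, b), cons(b, c)), cons(0, cons(c, c))), cons(cons(cons(b, b), c), cons(g(cons(0, 0), b), cons(b, 0))))  →  cons(cons(cons(cons(b, b), cons(b, c)), cons(0, cons(c, c))), cons(cons(cons(b, b), c), cons(cons(0, 0), cons(b, 0))))   [R3 at 2.2.1]

Reduce t₂ = g(cons(f(cons(cons(c, c), cons(f(cons(cons(c, c), 0), cons(0, c)), 0)), b), cons(b, f(cons(cons(c, c), b), 0))), g(b, b)):
1. g(cons(f(cons(cons(c, c), cons(f(cons(cons(c, c), 0), cons(0, c)), 0)), b), cons(b, f(cons(cons(c, c), b), 0))), g(b, b))  →  g(cons(cons(f(cons(cons(c, c), 0), cons(0, c)), 0), cons(b, f(cons(cons(c, c), b), 0))), g(b, b))   [R5 at 1.1]
2. g(cons(cons(f(cons(cons(c, c), 0), cons(0, c)), 0), cons(b, f(cons(cons(c, c), b), 0))), g(b, b))  →  g(cons(cons(0, 0), cons(b, f(cons(cons(c, c), b), 0))), g(b, b))   [R5 at 1.1.1]
3. g(cons(cons(0, 0), cons(b, f(cons(cons(c, c), b), 0))), g(b, b))  →  g(cons(cons(0, 0), cons(b, b)), g(b, b))   [R5 at 1.2.2]
4. g(cons(cons(0, 0), cons(b, b)), g(b, b))  →  g(cons(cons(0, 0), cons(b, b)), b)   [R3 at 2]
5. g(cons(cons(0, 0), cons(b, b)), b)  →  cons(cons(0, 0), cons(b, b))   [R3 at ε]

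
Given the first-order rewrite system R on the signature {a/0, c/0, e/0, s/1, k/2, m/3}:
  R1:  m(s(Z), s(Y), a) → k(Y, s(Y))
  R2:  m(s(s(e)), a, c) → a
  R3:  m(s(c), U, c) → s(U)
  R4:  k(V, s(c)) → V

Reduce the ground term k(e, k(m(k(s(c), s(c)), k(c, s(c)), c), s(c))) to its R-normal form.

1. k(e, k(m(k(s(c), s(c)), k(c, s(c)), c), s(c)))  →  k(e, m(k(s(c), s(c)), k(c, s(c)), c))   [R4 at 2]
2. k(e, m(k(s(c), s(c)), k(c, s(c)), c))  →  k(e, m(s(c), k(c, s(c)), c))   [R4 at 2.1]
3. k(e, m(s(c), k(c, s(c)), c))  →  k(e, s(k(c, s(c))))   [R3 at 2]
4. k(e, s(k(c, s(c))))  →  k(e, s(c))   [R4 at 2.1]
5. k(e, s(c))  →  e   [R4 at ε]

e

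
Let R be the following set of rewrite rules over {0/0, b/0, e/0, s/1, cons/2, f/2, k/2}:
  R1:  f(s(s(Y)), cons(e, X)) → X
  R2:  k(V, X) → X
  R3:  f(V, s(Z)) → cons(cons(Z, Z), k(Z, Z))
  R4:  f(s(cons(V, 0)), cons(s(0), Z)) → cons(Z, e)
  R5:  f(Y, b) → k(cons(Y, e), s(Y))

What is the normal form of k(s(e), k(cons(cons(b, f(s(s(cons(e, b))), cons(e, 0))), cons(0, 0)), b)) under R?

1. k(s(e), k(cons(cons(b, f(s(s(cons(e, b))), cons(e, 0))), cons(0, 0)), b))  →  k(cons(cons(b, f(s(s(cons(e, b))), cons(e, 0))), cons(0, 0)), b)   [R2 at ε]
2. k(cons(cons(b, f(s(s(cons(e, b))), cons(e, 0))), cons(0, 0)), b)  →  b   [R2 at ε]

b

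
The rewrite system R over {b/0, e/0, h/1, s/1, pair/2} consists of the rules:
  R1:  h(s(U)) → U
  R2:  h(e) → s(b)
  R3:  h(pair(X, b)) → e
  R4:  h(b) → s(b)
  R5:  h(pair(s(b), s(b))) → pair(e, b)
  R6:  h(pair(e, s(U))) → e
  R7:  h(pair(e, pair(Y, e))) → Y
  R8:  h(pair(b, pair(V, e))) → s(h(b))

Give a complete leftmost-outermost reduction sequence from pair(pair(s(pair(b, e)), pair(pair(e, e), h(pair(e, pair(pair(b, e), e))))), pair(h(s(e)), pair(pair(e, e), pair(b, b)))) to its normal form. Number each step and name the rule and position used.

pair(pair(s(pair(b, e)), pair(pair(e, e), pair(b, e))), pair(e, pair(pair(e, e), pair(b, b))))

1. pair(pair(s(pair(b, e)), pair(pair(e, e), h(pair(e, pair(pair(b, e), e))))), pair(h(s(e)), pair(pair(e, e), pair(b, b))))  →  pair(pair(s(pair(b, e)), pair(pair(e, e), pair(b, e))), pair(h(s(e)), pair(pair(e, e), pair(b, b))))   [R7 at 1.2.2]
2. pair(pair(s(pair(b, e)), pair(pair(e, e), pair(b, e))), pair(h(s(e)), pair(pair(e, e), pair(b, b))))  →  pair(pair(s(pair(b, e)), pair(pair(e, e), pair(b, e))), pair(e, pair(pair(e, e), pair(b, b))))   [R1 at 2.1]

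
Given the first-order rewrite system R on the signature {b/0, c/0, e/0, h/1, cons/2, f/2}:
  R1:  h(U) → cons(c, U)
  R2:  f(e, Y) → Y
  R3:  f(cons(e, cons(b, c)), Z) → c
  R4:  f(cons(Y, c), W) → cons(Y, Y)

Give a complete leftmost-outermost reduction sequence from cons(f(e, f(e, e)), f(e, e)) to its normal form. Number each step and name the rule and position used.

cons(e, e)

1. cons(f(e, f(e, e)), f(e, e))  →  cons(f(e, e), f(e, e))   [R2 at 1]
2. cons(f(e, e), f(e, e))  →  cons(e, f(e, e))   [R2 at 1]
3. cons(e, f(e, e))  →  cons(e, e)   [R2 at 2]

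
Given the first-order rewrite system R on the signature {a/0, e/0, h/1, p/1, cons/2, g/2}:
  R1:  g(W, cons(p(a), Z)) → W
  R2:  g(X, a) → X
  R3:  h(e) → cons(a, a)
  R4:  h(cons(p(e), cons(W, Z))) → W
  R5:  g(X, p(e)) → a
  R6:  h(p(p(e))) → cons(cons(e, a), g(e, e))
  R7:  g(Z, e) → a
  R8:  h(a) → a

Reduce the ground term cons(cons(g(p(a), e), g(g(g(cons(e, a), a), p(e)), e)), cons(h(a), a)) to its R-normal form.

cons(cons(a, a), cons(a, a))

1. cons(cons(g(p(a), e), g(g(g(cons(e, a), a), p(e)), e)), cons(h(a), a))  →  cons(cons(a, g(g(g(cons(e, a), a), p(e)), e)), cons(h(a), a))   [R7 at 1.1]
2. cons(cons(a, g(g(g(cons(e, a), a), p(e)), e)), cons(h(a), a))  →  cons(cons(a, a), cons(h(a), a))   [R7 at 1.2]
3. cons(cons(a, a), cons(h(a), a))  →  cons(cons(a, a), cons(a, a))   [R8 at 2.1]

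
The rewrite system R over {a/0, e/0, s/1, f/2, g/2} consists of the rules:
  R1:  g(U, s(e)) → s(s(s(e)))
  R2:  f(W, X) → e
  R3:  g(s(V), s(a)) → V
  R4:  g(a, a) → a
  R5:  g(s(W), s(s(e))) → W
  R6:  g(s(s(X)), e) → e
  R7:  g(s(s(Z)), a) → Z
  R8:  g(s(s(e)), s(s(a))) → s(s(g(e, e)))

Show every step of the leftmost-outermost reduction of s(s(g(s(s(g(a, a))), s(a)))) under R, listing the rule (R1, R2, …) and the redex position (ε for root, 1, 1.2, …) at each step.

1. s(s(g(s(s(g(a, a))), s(a))))  →  s(s(s(g(a, a))))   [R3 at 1.1]
2. s(s(s(g(a, a))))  →  s(s(s(a)))   [R4 at 1.1.1]

s(s(s(a)))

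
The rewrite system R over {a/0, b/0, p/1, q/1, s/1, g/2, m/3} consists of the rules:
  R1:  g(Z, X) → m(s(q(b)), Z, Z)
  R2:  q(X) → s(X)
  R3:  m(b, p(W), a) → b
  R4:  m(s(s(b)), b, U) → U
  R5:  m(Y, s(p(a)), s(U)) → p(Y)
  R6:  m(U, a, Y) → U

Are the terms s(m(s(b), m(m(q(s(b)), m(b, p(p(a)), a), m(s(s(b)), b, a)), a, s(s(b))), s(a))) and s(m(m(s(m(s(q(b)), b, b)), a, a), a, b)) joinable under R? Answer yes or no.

Reduce t₁ = s(m(s(b), m(m(q(s(b)), m(b, p(p(a)), a), m(s(s(b)), b, a)), a, s(s(b))), s(a))):
1. s(m(s(b), m(m(q(s(b)), m(b, p(p(a)), a), m(s(s(b)), b, a)), a, s(s(b))), s(a)))  →  s(m(s(b), m(q(s(b)), m(b, p(p(a)), a), m(s(s(b)), b, a)), s(a)))   [R6 at 1.2]
2. s(m(s(b), m(q(s(b)), m(b, p(p(a)), a), m(s(s(b)), b, a)), s(a)))  →  s(m(s(b), m(s(s(b)), m(b, p(p(a)), a), m(s(s(b)), b, a)), s(a)))   [R2 at 1.2.1]
3. s(m(s(b), m(s(s(b)), m(b, p(p(a)), a), m(s(s(b)), b, a)), s(a)))  →  s(m(s(b), m(s(s(b)), b, m(s(s(b)), b, a)), s(a)))   [R3 at 1.2.2]
4. s(m(s(b), m(s(s(b)), b, m(s(s(b)), b, a)), s(a)))  →  s(m(s(b), m(s(s(b)), b, a), s(a)))   [R4 at 1.2]
5. s(m(s(b), m(s(s(b)), b, a), s(a)))  →  s(m(s(b), a, s(a)))   [R4 at 1.2]
6. s(m(s(b), a, s(a)))  →  s(s(b))   [R6 at 1]

Reduce t₂ = s(m(m(s(m(s(q(b)), b, b)), a, a), a, b)):
1. s(m(m(s(m(s(q(b)), b, b)), a, a), a, b))  →  s(m(s(m(s(q(b)), b, b)), a, a))   [R6 at 1]
2. s(m(s(m(s(q(b)), b, b)), a, a))  →  s(s(m(s(q(b)), b, b)))   [R6 at 1]
3. s(s(m(s(q(b)), b, b)))  →  s(s(m(s(s(b)), b, b)))   [R2 at 1.1.1.1]
4. s(s(m(s(s(b)), b, b)))  →  s(s(b))   [R4 at 1.1]

yes — NF(t₁) = s(s(b)), NF(t₂) = s(s(b))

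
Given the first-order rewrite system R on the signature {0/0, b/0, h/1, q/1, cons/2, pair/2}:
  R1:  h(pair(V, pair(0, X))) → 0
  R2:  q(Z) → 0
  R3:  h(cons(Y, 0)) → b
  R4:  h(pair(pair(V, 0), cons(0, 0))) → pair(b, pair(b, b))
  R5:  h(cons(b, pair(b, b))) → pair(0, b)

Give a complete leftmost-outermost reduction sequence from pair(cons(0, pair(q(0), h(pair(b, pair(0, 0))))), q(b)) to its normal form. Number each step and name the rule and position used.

pair(cons(0, pair(0, 0)), 0)

1. pair(cons(0, pair(q(0), h(pair(b, pair(0, 0))))), q(b))  →  pair(cons(0, pair(0, h(pair(b, pair(0, 0))))), q(b))   [R2 at 1.2.1]
2. pair(cons(0, pair(0, h(pair(b, pair(0, 0))))), q(b))  →  pair(cons(0, pair(0, 0)), q(b))   [R1 at 1.2.2]
3. pair(cons(0, pair(0, 0)), q(b))  →  pair(cons(0, pair(0, 0)), 0)   [R2 at 2]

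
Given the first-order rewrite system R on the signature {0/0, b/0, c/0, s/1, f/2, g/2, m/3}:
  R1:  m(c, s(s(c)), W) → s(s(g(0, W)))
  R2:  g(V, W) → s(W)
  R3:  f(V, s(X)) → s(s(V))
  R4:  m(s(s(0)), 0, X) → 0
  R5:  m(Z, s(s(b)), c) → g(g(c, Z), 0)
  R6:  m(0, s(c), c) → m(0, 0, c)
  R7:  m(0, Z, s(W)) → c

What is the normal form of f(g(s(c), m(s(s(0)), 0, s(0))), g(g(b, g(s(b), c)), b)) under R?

1. f(g(s(c), m(s(s(0)), 0, s(0))), g(g(b, g(s(b), c)), b))  →  f(s(m(s(s(0)), 0, s(0))), g(g(b, g(s(b), c)), b))   [R2 at 1]
2. f(s(m(s(s(0)), 0, s(0))), g(g(b, g(s(b), c)), b))  →  f(s(0), g(g(b, g(s(b), c)), b))   [R4 at 1.1]
3. f(s(0), g(g(b, g(s(b), c)), b))  →  f(s(0), s(b))   [R2 at 2]
4. f(s(0), s(b))  →  s(s(s(0)))   [R3 at ε]

s(s(s(0)))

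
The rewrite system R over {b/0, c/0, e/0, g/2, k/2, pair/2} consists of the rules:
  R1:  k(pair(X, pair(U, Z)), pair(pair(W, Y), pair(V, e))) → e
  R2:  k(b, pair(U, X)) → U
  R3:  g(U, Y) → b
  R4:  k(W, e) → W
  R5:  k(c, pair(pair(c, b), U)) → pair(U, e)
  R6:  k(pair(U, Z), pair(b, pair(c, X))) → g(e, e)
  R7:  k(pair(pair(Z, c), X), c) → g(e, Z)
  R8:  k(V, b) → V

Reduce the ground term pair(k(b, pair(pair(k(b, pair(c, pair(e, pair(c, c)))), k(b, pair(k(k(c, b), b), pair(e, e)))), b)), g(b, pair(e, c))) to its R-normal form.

1. pair(k(b, pair(pair(k(b, pair(c, pair(e, pair(c, c)))), k(b, pair(k(k(c, b), b), pair(e, e)))), b)), g(b, pair(e, c)))  →  pair(pair(k(b, pair(c, pair(e, pair(c, c)))), k(b, pair(k(k(c, b), b), pair(e, e)))), g(b, pair(e, c)))   [R2 at 1]
2. pair(pair(k(b, pair(c, pair(e, pair(c, c)))), k(b, pair(k(k(c, b), b), pair(e, e)))), g(b, pair(e, c)))  →  pair(pair(c, k(b, pair(k(k(c, b), b), pair(e, e)))), g(b, pair(e, c)))   [R2 at 1.1]
3. pair(pair(c, k(b, pair(k(k(c, b), b), pair(e, e)))), g(b, pair(e, c)))  →  pair(pair(c, k(k(c, b), b)), g(b, pair(e, c)))   [R2 at 1.2]
4. pair(pair(c, k(k(c, b), b)), g(b, pair(e, c)))  →  pair(pair(c, k(c, b)), g(b, pair(e, c)))   [R8 at 1.2]
5. pair(pair(c, k(c, b)), g(b, pair(e, c)))  →  pair(pair(c, c), g(b, pair(e, c)))   [R8 at 1.2]
6. pair(pair(c, c), g(b, pair(e, c)))  →  pair(pair(c, c), b)   [R3 at 2]

pair(pair(c, c), b)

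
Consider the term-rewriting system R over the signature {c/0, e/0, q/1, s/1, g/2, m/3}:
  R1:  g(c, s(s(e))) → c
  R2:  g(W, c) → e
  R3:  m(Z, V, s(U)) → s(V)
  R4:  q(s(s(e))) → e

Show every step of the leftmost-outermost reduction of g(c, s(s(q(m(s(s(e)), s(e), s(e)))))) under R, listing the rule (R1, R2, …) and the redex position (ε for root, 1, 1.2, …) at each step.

1. g(c, s(s(q(m(s(s(e)), s(e), s(e))))))  →  g(c, s(s(q(s(s(e))))))   [R3 at 2.1.1.1]
2. g(c, s(s(q(s(s(e))))))  →  g(c, s(s(e)))   [R4 at 2.1.1]
3. g(c, s(s(e)))  →  c   [R1 at ε]

c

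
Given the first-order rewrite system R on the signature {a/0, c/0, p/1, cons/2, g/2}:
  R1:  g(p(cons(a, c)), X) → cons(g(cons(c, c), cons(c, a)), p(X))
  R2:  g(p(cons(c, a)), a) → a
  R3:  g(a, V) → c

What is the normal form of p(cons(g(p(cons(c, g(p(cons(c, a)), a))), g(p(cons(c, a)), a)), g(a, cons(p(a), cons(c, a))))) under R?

1. p(cons(g(p(cons(c, g(p(cons(c, a)), a))), g(p(cons(c, a)), a)), g(a, cons(p(a), cons(c, a)))))  →  p(cons(g(p(cons(c, a)), g(p(cons(c, a)), a)), g(a, cons(p(a), cons(c, a)))))   [R2 at 1.1.1.1.2]
2. p(cons(g(p(cons(c, a)), g(p(cons(c, a)), a)), g(a, cons(p(a), cons(c, a)))))  →  p(cons(g(p(cons(c, a)), a), g(a, cons(p(a), cons(c, a)))))   [R2 at 1.1.2]
3. p(cons(g(p(cons(c, a)), a), g(a, cons(p(a), cons(c, a)))))  →  p(cons(a, g(a, cons(p(a), cons(c, a)))))   [R2 at 1.1]
4. p(cons(a, g(a, cons(p(a), cons(c, a)))))  →  p(cons(a, c))   [R3 at 1.2]

p(cons(a, c))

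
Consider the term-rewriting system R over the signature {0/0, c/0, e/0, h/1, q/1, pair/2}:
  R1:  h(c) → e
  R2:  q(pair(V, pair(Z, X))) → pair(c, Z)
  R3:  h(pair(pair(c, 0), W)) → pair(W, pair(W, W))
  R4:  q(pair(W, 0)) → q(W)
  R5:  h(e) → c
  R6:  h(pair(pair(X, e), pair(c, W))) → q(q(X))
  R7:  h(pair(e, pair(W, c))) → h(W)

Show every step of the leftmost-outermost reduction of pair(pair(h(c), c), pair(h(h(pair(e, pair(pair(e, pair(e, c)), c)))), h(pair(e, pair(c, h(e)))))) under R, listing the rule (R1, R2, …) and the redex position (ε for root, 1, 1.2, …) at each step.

1. pair(pair(h(c), c), pair(h(h(pair(e, pair(pair(e, pair(e, c)), c)))), h(pair(e, pair(c, h(e))))))  →  pair(pair(e, c), pair(h(h(pair(e, pair(pair(e, pair(e, c)), c)))), h(pair(e, pair(c, h(e))))))   [R1 at 1.1]
2. pair(pair(e, c), pair(h(h(pair(e, pair(pair(e, pair(e, c)), c)))), h(pair(e, pair(c, h(e))))))  →  pair(pair(e, c), pair(h(h(pair(e, pair(e, c)))), h(pair(e, pair(c, h(e))))))   [R7 at 2.1.1]
3. pair(pair(e, c), pair(h(h(pair(e, pair(e, c)))), h(pair(e, pair(c, h(e))))))  →  pair(pair(e, c), pair(h(h(e)), h(pair(e, pair(c, h(e))))))   [R7 at 2.1.1]
4. pair(pair(e, c), pair(h(h(e)), h(pair(e, pair(c, h(e))))))  →  pair(pair(e, c), pair(h(c), h(pair(e, pair(c, h(e))))))   [R5 at 2.1.1]
5. pair(pair(e, c), pair(h(c), h(pair(e, pair(c, h(e))))))  →  pair(pair(e, c), pair(e, h(pair(e, pair(c, h(e))))))   [R1 at 2.1]
6. pair(pair(e, c), pair(e, h(pair(e, pair(c, h(e))))))  →  pair(pair(e, c), pair(e, h(pair(e, pair(c, c)))))   [R5 at 2.2.1.2.2]
7. pair(pair(e, c), pair(e, h(pair(e, pair(c, c)))))  →  pair(pair(e, c), pair(e, h(c)))   [R7 at 2.2]
8. pair(pair(e, c), pair(e, h(c)))  →  pair(pair(e, c), pair(e, e))   [R1 at 2.2]

pair(pair(e, c), pair(e, e))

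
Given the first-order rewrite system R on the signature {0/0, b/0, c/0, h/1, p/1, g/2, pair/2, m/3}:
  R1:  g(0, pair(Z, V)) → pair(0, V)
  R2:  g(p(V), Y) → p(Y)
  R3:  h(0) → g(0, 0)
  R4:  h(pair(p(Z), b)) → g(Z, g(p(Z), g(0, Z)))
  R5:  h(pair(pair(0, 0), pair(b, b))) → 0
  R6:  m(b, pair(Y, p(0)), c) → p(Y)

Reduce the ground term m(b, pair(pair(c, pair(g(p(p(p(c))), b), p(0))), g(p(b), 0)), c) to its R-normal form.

1. m(b, pair(pair(c, pair(g(p(p(p(c))), b), p(0))), g(p(b), 0)), c)  →  m(b, pair(pair(c, pair(p(b), p(0))), g(p(b), 0)), c)   [R2 at 2.1.2.1]
2. m(b, pair(pair(c, pair(p(b), p(0))), g(p(b), 0)), c)  →  m(b, pair(pair(c, pair(p(b), p(0))), p(0)), c)   [R2 at 2.2]
3. m(b, pair(pair(c, pair(p(b), p(0))), p(0)), c)  →  p(pair(c, pair(p(b), p(0))))   [R6 at ε]

p(pair(c, pair(p(b), p(0))))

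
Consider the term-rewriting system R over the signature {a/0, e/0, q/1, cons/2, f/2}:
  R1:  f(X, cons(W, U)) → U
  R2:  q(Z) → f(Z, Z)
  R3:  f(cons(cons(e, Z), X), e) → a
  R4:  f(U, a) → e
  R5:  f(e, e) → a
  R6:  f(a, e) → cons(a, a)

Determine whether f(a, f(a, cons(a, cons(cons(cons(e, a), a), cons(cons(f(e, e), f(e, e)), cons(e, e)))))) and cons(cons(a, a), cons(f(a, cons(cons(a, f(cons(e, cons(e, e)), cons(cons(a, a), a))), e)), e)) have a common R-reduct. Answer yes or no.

yes — NF(t₁) = cons(cons(a, a), cons(e, e)), NF(t₂) = cons(cons(a, a), cons(e, e))

Reduce t₁ = f(a, f(a, cons(a, cons(cons(cons(e, a), a), cons(cons(f(e, e), f(e, e)), cons(e, e)))))):
1. f(a, f(a, cons(a, cons(cons(cons(e, a), a), cons(cons(f(e, e), f(e, e)), cons(e, e))))))  →  f(a, cons(cons(cons(e, a), a), cons(cons(f(e, e), f(e, e)), cons(e, e))))   [R1 at 2]
2. f(a, cons(cons(cons(e, a), a), cons(cons(f(e, e), f(e, e)), cons(e, e))))  →  cons(cons(f(e, e), f(e, e)), cons(e, e))   [R1 at ε]
3. cons(cons(f(e, e), f(e, e)), cons(e, e))  →  cons(cons(a, f(e, e)), cons(e, e))   [R5 at 1.1]
4. cons(cons(a, f(e, e)), cons(e, e))  →  cons(cons(a, a), cons(e, e))   [R5 at 1.2]

Reduce t₂ = cons(cons(a, a), cons(f(a, cons(cons(a, f(cons(e, cons(e, e)), cons(cons(a, a), a))), e)), e)):
1. cons(cons(a, a), cons(f(a, cons(cons(a, f(cons(e, cons(e, e)), cons(cons(a, a), a))), e)), e))  →  cons(cons(a, a), cons(e, e))   [R1 at 2.1]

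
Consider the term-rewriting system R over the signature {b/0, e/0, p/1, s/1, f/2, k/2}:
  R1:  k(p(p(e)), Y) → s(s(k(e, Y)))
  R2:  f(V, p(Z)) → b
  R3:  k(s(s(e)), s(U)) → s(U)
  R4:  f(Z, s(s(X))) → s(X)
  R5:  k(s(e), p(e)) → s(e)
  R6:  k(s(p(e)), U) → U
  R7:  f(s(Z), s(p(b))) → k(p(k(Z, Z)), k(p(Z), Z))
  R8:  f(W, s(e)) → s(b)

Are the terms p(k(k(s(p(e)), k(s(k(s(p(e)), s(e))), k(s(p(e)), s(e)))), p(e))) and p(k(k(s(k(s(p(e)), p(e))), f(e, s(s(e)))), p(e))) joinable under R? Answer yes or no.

Reduce t₁ = p(k(k(s(p(e)), k(s(k(s(p(e)), s(e))), k(s(p(e)), s(e)))), p(e))):
1. p(k(k(s(p(e)), k(s(k(s(p(e)), s(e))), k(s(p(e)), s(e)))), p(e)))  →  p(k(k(s(k(s(p(e)), s(e))), k(s(p(e)), s(e))), p(e)))   [R6 at 1.1]
2. p(k(k(s(k(s(p(e)), s(e))), k(s(p(e)), s(e))), p(e)))  →  p(k(k(s(s(e)), k(s(p(e)), s(e))), p(e)))   [R6 at 1.1.1.1]
3. p(k(k(s(s(e)), k(s(p(e)), s(e))), p(e)))  →  p(k(k(s(s(e)), s(e)), p(e)))   [R6 at 1.1.2]
4. p(k(k(s(s(e)), s(e)), p(e)))  →  p(k(s(e), p(e)))   [R3 at 1.1]
5. p(k(s(e), p(e)))  →  p(s(e))   [R5 at 1]

Reduce t₂ = p(k(k(s(k(s(p(e)), p(e))), f(e, s(s(e)))), p(e))):
1. p(k(k(s(k(s(p(e)), p(e))), f(e, s(s(e)))), p(e)))  →  p(k(k(s(p(e)), f(e, s(s(e)))), p(e)))   [R6 at 1.1.1.1]
2. p(k(k(s(p(e)), f(e, s(s(e)))), p(e)))  →  p(k(f(e, s(s(e))), p(e)))   [R6 at 1.1]
3. p(k(f(e, s(s(e))), p(e)))  →  p(k(s(e), p(e)))   [R4 at 1.1]
4. p(k(s(e), p(e)))  →  p(s(e))   [R5 at 1]

yes — NF(t₁) = p(s(e)), NF(t₂) = p(s(e))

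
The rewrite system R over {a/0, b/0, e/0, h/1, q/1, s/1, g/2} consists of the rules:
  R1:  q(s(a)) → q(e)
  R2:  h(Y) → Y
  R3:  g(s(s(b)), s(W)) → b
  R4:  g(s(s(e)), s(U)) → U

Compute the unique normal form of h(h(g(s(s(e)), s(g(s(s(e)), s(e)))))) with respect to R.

e

1. h(h(g(s(s(e)), s(g(s(s(e)), s(e))))))  →  h(g(s(s(e)), s(g(s(s(e)), s(e)))))   [R2 at ε]
2. h(g(s(s(e)), s(g(s(s(e)), s(e)))))  →  g(s(s(e)), s(g(s(s(e)), s(e))))   [R2 at ε]
3. g(s(s(e)), s(g(s(s(e)), s(e))))  →  g(s(s(e)), s(e))   [R4 at ε]
4. g(s(s(e)), s(e))  →  e   [R4 at ε]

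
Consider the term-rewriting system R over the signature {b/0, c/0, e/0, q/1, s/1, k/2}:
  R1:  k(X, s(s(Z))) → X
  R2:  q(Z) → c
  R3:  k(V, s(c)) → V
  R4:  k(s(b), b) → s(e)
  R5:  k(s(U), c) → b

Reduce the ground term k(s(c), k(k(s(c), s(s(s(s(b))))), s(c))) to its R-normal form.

s(c)

1. k(s(c), k(k(s(c), s(s(s(s(b))))), s(c)))  →  k(s(c), k(s(c), s(s(s(s(b))))))   [R3 at 2]
2. k(s(c), k(s(c), s(s(s(s(b))))))  →  k(s(c), s(c))   [R1 at 2]
3. k(s(c), s(c))  →  s(c)   [R3 at ε]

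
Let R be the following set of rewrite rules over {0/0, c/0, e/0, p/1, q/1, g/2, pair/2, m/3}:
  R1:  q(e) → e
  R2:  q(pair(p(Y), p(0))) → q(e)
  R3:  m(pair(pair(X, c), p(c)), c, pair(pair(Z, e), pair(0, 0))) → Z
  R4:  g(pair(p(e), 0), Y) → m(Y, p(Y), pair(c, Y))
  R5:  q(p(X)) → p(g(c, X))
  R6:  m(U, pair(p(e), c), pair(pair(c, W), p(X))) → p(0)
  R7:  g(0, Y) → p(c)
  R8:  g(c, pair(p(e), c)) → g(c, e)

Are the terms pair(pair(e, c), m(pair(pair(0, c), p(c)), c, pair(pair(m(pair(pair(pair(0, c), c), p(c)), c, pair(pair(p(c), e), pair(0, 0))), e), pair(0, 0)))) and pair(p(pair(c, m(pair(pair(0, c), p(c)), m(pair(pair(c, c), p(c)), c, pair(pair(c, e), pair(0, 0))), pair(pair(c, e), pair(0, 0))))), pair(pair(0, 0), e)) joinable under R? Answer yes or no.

no — NF(t₁) = pair(pair(e, c), p(c)), NF(t₂) = pair(p(pair(c, c)), pair(pair(0, 0), e))

Reduce t₁ = pair(pair(e, c), m(pair(pair(0, c), p(c)), c, pair(pair(m(pair(pair(pair(0, c), c), p(c)), c, pair(pair(p(c), e), pair(0, 0))), e), pair(0, 0)))):
1. pair(pair(e, c), m(pair(pair(0, c), p(c)), c, pair(pair(m(pair(pair(pair(0, c), c), p(c)), c, pair(pair(p(c), e), pair(0, 0))), e), pair(0, 0))))  →  pair(pair(e, c), m(pair(pair(pair(0, c), c), p(c)), c, pair(pair(p(c), e), pair(0, 0))))   [R3 at 2]
2. pair(pair(e, c), m(pair(pair(pair(0, c), c), p(c)), c, pair(pair(p(c), e), pair(0, 0))))  →  pair(pair(e, c), p(c))   [R3 at 2]

Reduce t₂ = pair(p(pair(c, m(pair(pair(0, c), p(c)), m(pair(pair(c, c), p(c)), c, pair(pair(c, e), pair(0, 0))), pair(pair(c, e), pair(0, 0))))), pair(pair(0, 0), e)):
1. pair(p(pair(c, m(pair(pair(0, c), p(c)), m(pair(pair(c, c), p(c)), c, pair(pair(c, e), pair(0, 0))), pair(pair(c, e), pair(0, 0))))), pair(pair(0, 0), e))  →  pair(p(pair(c, m(pair(pair(0, c), p(c)), c, pair(pair(c, e), pair(0, 0))))), pair(pair(0, 0), e))   [R3 at 1.1.2.2]
2. pair(p(pair(c, m(pair(pair(0, c), p(c)), c, pair(pair(c, e), pair(0, 0))))), pair(pair(0, 0), e))  →  pair(p(pair(c, c)), pair(pair(0, 0), e))   [R3 at 1.1.2]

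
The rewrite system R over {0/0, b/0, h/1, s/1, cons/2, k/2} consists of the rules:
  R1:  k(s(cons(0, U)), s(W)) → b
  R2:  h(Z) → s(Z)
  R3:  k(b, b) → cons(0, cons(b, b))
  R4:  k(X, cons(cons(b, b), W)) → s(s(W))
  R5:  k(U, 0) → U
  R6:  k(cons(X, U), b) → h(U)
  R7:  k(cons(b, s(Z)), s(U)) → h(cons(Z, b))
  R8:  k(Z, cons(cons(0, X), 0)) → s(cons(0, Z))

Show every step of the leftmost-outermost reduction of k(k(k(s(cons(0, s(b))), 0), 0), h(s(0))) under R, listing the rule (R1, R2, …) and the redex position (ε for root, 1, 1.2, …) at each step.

1. k(k(k(s(cons(0, s(b))), 0), 0), h(s(0)))  →  k(k(s(cons(0, s(b))), 0), h(s(0)))   [R5 at 1]
2. k(k(s(cons(0, s(b))), 0), h(s(0)))  →  k(s(cons(0, s(b))), h(s(0)))   [R5 at 1]
3. k(s(cons(0, s(b))), h(s(0)))  →  k(s(cons(0, s(b))), s(s(0)))   [R2 at 2]
4. k(s(cons(0, s(b))), s(s(0)))  →  b   [R1 at ε]

b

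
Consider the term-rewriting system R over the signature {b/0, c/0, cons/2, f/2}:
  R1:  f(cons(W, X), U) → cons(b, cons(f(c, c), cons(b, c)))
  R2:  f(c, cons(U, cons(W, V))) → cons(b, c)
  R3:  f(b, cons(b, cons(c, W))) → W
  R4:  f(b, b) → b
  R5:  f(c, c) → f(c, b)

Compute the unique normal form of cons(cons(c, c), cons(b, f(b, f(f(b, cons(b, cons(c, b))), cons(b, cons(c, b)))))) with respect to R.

cons(cons(c, c), cons(b, b))

1. cons(cons(c, c), cons(b, f(b, f(f(b, cons(b, cons(c, b))), cons(b, cons(c, b))))))  →  cons(cons(c, c), cons(b, f(b, f(b, cons(b, cons(c, b))))))   [R3 at 2.2.2.1]
2. cons(cons(c, c), cons(b, f(b, f(b, cons(b, cons(c, b))))))  →  cons(cons(c, c), cons(b, f(b, b)))   [R3 at 2.2.2]
3. cons(cons(c, c), cons(b, f(b, b)))  →  cons(cons(c, c), cons(b, b))   [R4 at 2.2]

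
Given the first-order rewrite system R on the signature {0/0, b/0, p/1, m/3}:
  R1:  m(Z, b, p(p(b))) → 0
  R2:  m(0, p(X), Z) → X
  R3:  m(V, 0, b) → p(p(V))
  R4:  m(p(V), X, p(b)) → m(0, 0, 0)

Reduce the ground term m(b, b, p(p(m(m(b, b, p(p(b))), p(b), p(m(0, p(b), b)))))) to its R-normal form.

0

1. m(b, b, p(p(m(m(b, b, p(p(b))), p(b), p(m(0, p(b), b))))))  →  m(b, b, p(p(m(0, p(b), p(m(0, p(b), b))))))   [R1 at 3.1.1.1]
2. m(b, b, p(p(m(0, p(b), p(m(0, p(b), b))))))  →  m(b, b, p(p(b)))   [R2 at 3.1.1]
3. m(b, b, p(p(b)))  →  0   [R1 at ε]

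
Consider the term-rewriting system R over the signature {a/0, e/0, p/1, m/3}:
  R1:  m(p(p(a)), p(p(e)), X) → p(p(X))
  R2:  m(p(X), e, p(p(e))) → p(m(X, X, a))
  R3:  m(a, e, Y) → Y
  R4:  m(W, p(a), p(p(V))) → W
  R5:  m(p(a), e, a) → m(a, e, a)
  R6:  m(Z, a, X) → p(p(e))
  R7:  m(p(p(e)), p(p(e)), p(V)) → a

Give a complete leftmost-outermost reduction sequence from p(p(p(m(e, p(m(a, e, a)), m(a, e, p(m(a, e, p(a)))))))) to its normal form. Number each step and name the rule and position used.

p(p(p(e)))

1. p(p(p(m(e, p(m(a, e, a)), m(a, e, p(m(a, e, p(a))))))))  →  p(p(p(m(e, p(a), m(a, e, p(m(a, e, p(a))))))))   [R3 at 1.1.1.2.1]
2. p(p(p(m(e, p(a), m(a, e, p(m(a, e, p(a))))))))  →  p(p(p(m(e, p(a), p(m(a, e, p(a)))))))   [R3 at 1.1.1.3]
3. p(p(p(m(e, p(a), p(m(a, e, p(a)))))))  →  p(p(p(m(e, p(a), p(p(a))))))   [R3 at 1.1.1.3.1]
4. p(p(p(m(e, p(a), p(p(a))))))  →  p(p(p(e)))   [R4 at 1.1.1]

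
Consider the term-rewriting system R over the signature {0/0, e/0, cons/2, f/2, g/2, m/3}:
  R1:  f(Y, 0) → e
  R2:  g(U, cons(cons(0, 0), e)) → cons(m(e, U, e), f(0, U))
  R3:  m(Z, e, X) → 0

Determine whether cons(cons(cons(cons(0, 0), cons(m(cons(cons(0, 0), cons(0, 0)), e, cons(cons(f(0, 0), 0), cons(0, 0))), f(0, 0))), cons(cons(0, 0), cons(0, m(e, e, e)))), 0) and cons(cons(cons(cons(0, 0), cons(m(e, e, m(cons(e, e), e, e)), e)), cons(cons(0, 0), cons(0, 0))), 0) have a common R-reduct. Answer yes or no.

yes — NF(t₁) = cons(cons(cons(cons(0, 0), cons(0, e)), cons(cons(0, 0), cons(0, 0))), 0), NF(t₂) = cons(cons(cons(cons(0, 0), cons(0, e)), cons(cons(0, 0), cons(0, 0))), 0)

Reduce t₁ = cons(cons(cons(cons(0, 0), cons(m(cons(cons(0, 0), cons(0, 0)), e, cons(cons(f(0, 0), 0), cons(0, 0))), f(0, 0))), cons(cons(0, 0), cons(0, m(e, e, e)))), 0):
1. cons(cons(cons(cons(0, 0), cons(m(cons(cons(0, 0), cons(0, 0)), e, cons(cons(f(0, 0), 0), cons(0, 0))), f(0, 0))), cons(cons(0, 0), cons(0, m(e, e, e)))), 0)  →  cons(cons(cons(cons(0, 0), cons(0, f(0, 0))), cons(cons(0, 0), cons(0, m(e, e, e)))), 0)   [R3 at 1.1.2.1]
2. cons(cons(cons(cons(0, 0), cons(0, f(0, 0))), cons(cons(0, 0), cons(0, m(e, e, e)))), 0)  →  cons(cons(cons(cons(0, 0), cons(0, e)), cons(cons(0, 0), cons(0, m(e, e, e)))), 0)   [R1 at 1.1.2.2]
3. cons(cons(cons(cons(0, 0), cons(0, e)), cons(cons(0, 0), cons(0, m(e, e, e)))), 0)  →  cons(cons(cons(cons(0, 0), cons(0, e)), cons(cons(0, 0), cons(0, 0))), 0)   [R3 at 1.2.2.2]

Reduce t₂ = cons(cons(cons(cons(0, 0), cons(m(e, e, m(cons(e, e), e, e)), e)), cons(cons(0, 0), cons(0, 0))), 0):
1. cons(cons(cons(cons(0, 0), cons(m(e, e, m(cons(e, e), e, e)), e)), cons(cons(0, 0), cons(0, 0))), 0)  →  cons(cons(cons(cons(0, 0), cons(0, e)), cons(cons(0, 0), cons(0, 0))), 0)   [R3 at 1.1.2.1]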